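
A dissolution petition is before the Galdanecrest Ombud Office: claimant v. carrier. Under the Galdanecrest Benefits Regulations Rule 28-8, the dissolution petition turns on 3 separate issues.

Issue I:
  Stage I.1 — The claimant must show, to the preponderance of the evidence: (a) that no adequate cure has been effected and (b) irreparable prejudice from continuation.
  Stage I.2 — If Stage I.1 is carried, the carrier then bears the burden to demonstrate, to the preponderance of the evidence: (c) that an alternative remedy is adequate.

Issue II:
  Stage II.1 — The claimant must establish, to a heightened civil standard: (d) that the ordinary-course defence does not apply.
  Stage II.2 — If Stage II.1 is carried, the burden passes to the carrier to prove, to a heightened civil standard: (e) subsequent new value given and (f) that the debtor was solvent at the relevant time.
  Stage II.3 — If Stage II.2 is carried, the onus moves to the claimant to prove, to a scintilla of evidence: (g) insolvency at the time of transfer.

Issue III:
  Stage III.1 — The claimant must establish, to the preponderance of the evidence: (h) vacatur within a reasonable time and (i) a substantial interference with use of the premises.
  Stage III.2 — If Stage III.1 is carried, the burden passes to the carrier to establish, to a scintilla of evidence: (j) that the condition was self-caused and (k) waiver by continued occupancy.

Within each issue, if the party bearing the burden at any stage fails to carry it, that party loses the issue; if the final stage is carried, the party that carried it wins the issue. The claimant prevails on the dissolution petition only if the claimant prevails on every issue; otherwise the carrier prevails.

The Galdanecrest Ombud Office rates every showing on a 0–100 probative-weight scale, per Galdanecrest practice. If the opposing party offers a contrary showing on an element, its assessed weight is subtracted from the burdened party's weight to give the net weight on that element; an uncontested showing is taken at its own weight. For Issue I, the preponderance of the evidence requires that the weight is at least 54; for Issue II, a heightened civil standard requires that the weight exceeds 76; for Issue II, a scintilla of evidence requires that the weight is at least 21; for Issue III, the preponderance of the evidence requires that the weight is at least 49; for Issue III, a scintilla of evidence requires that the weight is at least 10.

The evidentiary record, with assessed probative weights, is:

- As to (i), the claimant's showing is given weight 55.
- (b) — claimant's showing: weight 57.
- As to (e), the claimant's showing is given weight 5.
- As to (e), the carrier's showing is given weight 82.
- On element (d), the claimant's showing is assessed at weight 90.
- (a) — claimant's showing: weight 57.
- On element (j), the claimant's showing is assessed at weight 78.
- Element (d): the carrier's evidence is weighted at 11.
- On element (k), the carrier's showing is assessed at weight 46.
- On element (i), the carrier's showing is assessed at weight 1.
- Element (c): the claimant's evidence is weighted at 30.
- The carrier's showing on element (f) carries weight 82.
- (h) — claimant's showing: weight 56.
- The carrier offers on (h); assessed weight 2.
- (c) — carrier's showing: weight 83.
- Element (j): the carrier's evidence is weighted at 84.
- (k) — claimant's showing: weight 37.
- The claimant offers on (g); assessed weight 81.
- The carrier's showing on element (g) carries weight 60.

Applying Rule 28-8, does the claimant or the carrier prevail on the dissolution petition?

— Issue I —
Stage I.1 — burden on claimant; standard: the preponderance of the evidence (weight is at least 54).
    (a): 57 ≥ 54 [met]
    (b): 57 ≥ 54 [met]
  Stage I.1 carried; the burden shifts to the carrier.
Stage I.2 — burden on carrier; standard: the preponderance of the evidence (weight is at least 54).
    (c): 83 − 30 = 53 < 54 [not met]
  Stage I.2 not carried; the carrier fails its burden.
So the claimant prevails on this issue.
— Issue II —
At Stage II.1 the claimant must meet a heightened civil standard (weight exceeds 76): on (d) the weight is 90 less the opposing 11 gives net 79, > 76, so (d) meets the standard.
  Stage II.1 carried; the burden shifts to the carrier.
At Stage II.2 the carrier must meet a heightened civil standard (weight exceeds 76): on (e) the weight is 82 less the opposing 5 gives net 77, > 76, so (e) meets the standard; on (f) the weight is 82, > 76, so (f) meets the standard.
  The carrier carries Stage II.2; the claimant now bears the burden.
At Stage II.3 the claimant must meet a scintilla of evidence (weight is at least 21): on (g) the weight is 81 less the opposing 60 gives net 21, ≥ 21, so (g) meets the standard.
  Stage II.3 carried; the final stage is satisfied.
With every stage satisfied, the claimant prevails on this issue.
— Issue III —
Stage III.1 (claimant, the preponderance of the evidence, weight is at least 49): (h) net 56−2=54 ≥ 49 — meets; (i) net 55−1=54 ≥ 49 — meets.
  Stage III.1 carried; the burden shifts to the carrier.
Stage III.2 (carrier, a scintilla of evidence, weight is at least 10): (j) net 84−78=6 < 10 — fails; (k) net 46−37=9 < 10 — fails.
  Stage III.2 not carried; the carrier fails its burden.
The analysis ends at Stage III.2; the claimant prevails on this issue.
Per-issue: Issue I → claimant; Issue II → claimant; Issue III → claimant. The claimant must prevail on every issue; overall, the claimant prevails.

claimant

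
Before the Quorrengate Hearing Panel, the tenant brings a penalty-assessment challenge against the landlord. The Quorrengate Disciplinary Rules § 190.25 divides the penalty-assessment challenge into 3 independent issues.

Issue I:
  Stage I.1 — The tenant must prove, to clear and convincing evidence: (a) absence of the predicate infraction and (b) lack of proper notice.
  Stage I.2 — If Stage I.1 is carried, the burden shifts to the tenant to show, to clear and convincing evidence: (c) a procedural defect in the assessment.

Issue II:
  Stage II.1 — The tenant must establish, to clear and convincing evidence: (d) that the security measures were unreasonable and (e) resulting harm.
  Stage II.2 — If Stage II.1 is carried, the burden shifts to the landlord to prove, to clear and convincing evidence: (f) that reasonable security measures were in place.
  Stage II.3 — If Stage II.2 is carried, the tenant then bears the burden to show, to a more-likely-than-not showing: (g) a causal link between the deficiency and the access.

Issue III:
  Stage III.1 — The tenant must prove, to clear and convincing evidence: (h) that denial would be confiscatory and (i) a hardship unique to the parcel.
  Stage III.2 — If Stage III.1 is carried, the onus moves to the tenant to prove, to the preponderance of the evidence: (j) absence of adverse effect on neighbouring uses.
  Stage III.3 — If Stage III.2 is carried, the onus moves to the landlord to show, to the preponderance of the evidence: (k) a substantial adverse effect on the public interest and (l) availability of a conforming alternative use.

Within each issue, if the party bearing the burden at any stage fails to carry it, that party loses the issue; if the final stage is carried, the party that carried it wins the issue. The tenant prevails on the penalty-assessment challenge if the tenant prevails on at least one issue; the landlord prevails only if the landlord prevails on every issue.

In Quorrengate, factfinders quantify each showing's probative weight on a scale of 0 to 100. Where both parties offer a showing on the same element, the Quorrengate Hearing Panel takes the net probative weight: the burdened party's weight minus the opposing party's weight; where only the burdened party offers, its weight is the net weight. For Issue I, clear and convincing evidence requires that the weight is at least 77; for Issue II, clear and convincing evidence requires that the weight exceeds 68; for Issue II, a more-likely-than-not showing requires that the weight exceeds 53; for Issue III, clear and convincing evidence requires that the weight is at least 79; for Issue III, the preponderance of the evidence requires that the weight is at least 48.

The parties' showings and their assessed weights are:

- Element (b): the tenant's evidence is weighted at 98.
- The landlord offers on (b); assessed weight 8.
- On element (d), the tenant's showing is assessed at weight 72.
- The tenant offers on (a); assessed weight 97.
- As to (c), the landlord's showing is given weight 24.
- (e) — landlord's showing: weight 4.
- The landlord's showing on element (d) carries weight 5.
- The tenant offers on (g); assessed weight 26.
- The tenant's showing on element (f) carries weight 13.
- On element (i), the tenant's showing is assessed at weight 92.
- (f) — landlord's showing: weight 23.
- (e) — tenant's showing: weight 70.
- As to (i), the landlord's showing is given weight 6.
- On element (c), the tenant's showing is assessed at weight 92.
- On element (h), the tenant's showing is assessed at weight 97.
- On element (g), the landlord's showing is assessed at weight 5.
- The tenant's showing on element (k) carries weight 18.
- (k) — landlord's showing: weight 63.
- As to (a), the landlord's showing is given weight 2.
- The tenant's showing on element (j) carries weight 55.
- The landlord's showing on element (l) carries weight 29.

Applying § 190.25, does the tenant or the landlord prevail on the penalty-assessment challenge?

tenant

— Issue I —
At Stage I.1 the tenant must meet clear and convincing evidence (weight is at least 77): on (a) the weight is 97 less the opposing 2 gives net 95, which does reach 77, so (a) meets the standard; on (b) the weight is 98 less the opposing 8 gives net 90, ≥ 77, so (b) meets the standard.
  Stage I.1 is satisfied; the tenant continues to bear the burden.
At Stage I.2 the tenant must meet clear and convincing evidence (weight is at least 77): on (c) the weight is 92 less the opposing 24 gives net 68, < 77, so (c) does not meet the standard.
  The tenant does not carry Stage I.2.
The analysis ends at Stage I.2; the landlord prevails on this issue.
— Issue II —
Stage II.1 (tenant, clear and convincing evidence, weight exceeds 68): (d) net 72−5=67 ≤ 68 — fails; (e) net 70−4=66 ≤ 68 — fails.
  Not every element is met, so the tenant fails to carry Stage II.1.
So the landlord prevails on this issue.
— Issue III —
Stage III.1 (tenant, clear and convincing evidence, weight is at least 79): (h) 97 ≥ 79 — meets; (i) net 92−6=86 ≥ 79 — meets.
  Stage III.1 is satisfied; the tenant continues to bear the burden.
Stage III.2 (tenant, the preponderance of the evidence, weight is at least 48): (j) 55 ≥ 48 — meets.
  All elements met. The burden passes to the landlord.
Stage III.3 (landlord, the preponderance of the evidence, weight is at least 48): (k) net 63−18=45 < 48 — fails; (l) 29 < 48 — fails.
  The landlord does not carry Stage III.3.
So the tenant prevails on this issue.
Per-issue: Issue I → landlord; Issue II → landlord; Issue III → tenant. The tenant must prevail on at least one issue; overall, the tenant prevails.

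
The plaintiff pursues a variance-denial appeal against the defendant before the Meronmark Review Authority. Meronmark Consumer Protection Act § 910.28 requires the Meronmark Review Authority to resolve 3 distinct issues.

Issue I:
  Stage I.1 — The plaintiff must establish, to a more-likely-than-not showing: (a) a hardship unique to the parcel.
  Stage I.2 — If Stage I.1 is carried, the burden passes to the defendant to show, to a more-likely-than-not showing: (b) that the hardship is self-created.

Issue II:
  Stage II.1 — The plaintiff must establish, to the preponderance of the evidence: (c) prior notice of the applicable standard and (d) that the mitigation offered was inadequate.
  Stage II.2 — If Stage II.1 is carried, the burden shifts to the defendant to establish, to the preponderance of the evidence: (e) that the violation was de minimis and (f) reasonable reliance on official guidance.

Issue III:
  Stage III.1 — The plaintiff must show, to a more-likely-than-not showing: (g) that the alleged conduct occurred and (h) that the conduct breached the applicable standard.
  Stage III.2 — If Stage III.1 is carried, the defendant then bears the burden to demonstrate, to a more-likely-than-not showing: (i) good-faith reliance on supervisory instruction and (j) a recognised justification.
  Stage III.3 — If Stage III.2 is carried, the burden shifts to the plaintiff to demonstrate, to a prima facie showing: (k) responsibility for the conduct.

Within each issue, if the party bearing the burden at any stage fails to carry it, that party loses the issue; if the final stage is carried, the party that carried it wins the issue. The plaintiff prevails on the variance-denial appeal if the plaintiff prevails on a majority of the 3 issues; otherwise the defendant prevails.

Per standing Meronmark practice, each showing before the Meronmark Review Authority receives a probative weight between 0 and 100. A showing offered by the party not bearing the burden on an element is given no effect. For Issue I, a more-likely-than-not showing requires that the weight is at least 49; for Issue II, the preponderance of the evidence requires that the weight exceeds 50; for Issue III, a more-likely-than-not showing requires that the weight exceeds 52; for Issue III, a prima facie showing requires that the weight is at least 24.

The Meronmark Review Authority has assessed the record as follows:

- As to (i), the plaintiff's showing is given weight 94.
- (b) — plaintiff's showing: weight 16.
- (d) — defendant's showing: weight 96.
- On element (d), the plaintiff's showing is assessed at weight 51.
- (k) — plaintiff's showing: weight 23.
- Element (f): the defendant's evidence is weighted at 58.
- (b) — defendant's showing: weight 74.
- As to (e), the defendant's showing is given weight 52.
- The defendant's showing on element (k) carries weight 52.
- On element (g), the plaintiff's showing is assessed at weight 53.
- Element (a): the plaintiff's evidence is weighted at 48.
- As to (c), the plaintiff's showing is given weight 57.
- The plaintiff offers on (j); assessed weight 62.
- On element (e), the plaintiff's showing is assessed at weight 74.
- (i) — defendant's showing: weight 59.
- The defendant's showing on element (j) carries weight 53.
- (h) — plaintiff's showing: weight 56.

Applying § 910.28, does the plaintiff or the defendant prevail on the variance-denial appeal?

— Issue I —
Stage I.1 — burden on plaintiff; standard: a more-likely-than-not showing (weight is at least 49).
    (a): 48 < 49 [not met]
  Not every element is met, so the plaintiff fails to carry Stage I.1.
The analysis ends at Stage I.1; the defendant prevails on this issue.
— Issue II —
Stage II.1 (plaintiff, the preponderance of the evidence, weight exceeds 50): (c) 57 > 50 — meets; (d) 51 (defendant's 96 disregarded) > 50 — meets.
  The plaintiff carries Stage II.1; the defendant now bears the burden.
Stage II.2 (defendant, the preponderance of the evidence, weight exceeds 50): (e) 52 (plaintiff's 74 disregarded) > 50 — meets; (f) 58 > 50 — meets.
  All elements met at the final stage.
With every stage satisfied, the defendant prevails on this issue.
— Issue III —
At Stage III.1 the plaintiff must meet a more-likely-than-not showing (weight exceeds 52): on (g) the weight is 53, > 52, so (g) meets the standard; on (h) the weight is 56, > 52, so (h) meets the standard.
  All elements met. The burden passes to the defendant.
At Stage III.2 the defendant must meet a more-likely-than-not showing (weight exceeds 52): on (i) the weight is 59 (the plaintiff's 94 is given no effect), which does exceed 52, so (i) meets the standard; on (j) the weight is 53 (the plaintiff's 62 is given no effect), which does exceed 52, so (j) meets the standard.
  Stage III.2 carried; the burden shifts to the plaintiff.
At Stage III.3 the plaintiff must meet a prima facie showing (weight is at least 24): on (k) the weight is 23 (the defendant's 52 is given no effect), < 24, so (k) does not meet the standard.
  The plaintiff does not carry Stage III.3.
The defendant prevails on this issue.
Per-issue: Issue I → defendant; Issue II → defendant; Issue III → defendant. The plaintiff must prevail on a majority of issues; overall, the defendant prevails.

defendant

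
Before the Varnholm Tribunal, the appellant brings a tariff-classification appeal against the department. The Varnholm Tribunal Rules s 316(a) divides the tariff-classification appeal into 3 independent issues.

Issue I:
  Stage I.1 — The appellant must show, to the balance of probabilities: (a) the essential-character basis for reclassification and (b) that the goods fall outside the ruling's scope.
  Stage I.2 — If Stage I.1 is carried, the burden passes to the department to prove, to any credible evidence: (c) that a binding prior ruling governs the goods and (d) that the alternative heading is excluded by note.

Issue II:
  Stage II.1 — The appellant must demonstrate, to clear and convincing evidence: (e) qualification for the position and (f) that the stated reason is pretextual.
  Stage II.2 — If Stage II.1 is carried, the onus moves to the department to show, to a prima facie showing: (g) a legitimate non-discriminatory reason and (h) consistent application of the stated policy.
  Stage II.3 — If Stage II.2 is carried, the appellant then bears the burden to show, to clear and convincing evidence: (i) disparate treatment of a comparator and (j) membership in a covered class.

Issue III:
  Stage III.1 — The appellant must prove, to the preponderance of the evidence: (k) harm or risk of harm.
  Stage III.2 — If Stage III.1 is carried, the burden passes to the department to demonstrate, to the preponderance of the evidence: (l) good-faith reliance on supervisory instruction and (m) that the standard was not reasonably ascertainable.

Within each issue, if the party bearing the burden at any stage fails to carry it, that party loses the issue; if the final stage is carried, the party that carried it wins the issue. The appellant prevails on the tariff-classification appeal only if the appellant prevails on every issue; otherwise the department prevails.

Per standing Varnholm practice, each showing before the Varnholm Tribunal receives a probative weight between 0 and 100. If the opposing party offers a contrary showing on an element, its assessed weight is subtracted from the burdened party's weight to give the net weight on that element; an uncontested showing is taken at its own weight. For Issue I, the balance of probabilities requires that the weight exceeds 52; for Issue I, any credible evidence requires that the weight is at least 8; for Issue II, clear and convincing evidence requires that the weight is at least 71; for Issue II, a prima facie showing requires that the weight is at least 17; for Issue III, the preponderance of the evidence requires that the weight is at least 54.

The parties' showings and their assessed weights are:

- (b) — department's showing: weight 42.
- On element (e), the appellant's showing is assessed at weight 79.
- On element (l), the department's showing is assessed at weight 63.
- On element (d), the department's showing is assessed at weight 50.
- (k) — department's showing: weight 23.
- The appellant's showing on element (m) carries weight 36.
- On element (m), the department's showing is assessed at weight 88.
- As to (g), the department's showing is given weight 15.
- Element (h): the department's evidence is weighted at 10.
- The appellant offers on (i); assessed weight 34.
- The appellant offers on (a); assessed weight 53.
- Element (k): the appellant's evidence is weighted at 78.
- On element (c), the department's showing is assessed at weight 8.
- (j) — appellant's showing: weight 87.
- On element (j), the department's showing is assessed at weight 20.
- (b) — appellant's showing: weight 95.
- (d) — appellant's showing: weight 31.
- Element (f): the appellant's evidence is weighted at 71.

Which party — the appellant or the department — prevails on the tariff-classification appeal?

— Issue I —
At Stage I.1 the appellant must meet the balance of probabilities (weight exceeds 52): on (a) the weight is 53, which does exceed 52, so (a) meets the standard; on (b) the weight is 95 less the opposing 42 gives net 53, which does exceed 52, so (b) meets the standard.
  Stage I.1 is satisfied; the onus moves to the department.
At Stage I.2 the department must meet any credible evidence (weight is at least 8): on (c) the weight is 8, ≥ 8, so (c) meets the standard; on (d) the weight is 50 less the opposing 31 gives net 19, ≥ 8, so (d) meets the standard.
  Stage I.2 carried; the final stage is satisfied.
Every stage carried; the department prevails on this issue.
— Issue II —
Stage II.1 (appellant, clear and convincing evidence, weight is at least 71): (e) 79 ≥ 71 — meets; (f) 71 ≥ 71 — meets.
  Stage II.1 carried; the burden shifts to the department.
Stage II.2 (department, a prima facie showing, weight is at least 17): (g) 15 < 17 — fails; (h) 10 < 17 — fails.
  Not every element is met, so the department fails to carry Stage II.2.
The analysis ends at Stage II.2; the appellant prevails on this issue.
— Issue III —
At Stage III.1 the appellant must meet the preponderance of the evidence (weight is at least 54): on (k) the weight is 78 less the opposing 23 gives net 55, ≥ 54, so (k) meets the standard.
  Stage III.1 is satisfied; the onus moves to the department.
At Stage III.2 the department must meet the preponderance of the evidence (weight is at least 54): on (l) the weight is 63, ≥ 54, so (l) meets the standard; on (m) the weight is 88 less the opposing 36 gives net 52, < 54, so (m) does not meet the standard.
  Not every element is met, so the department fails to carry Stage III.2.
The analysis ends at Stage III.2; the appellant prevails on this issue.
Per-issue: Issue I → department; Issue II → appellant; Issue III → appellant. The appellant must prevail on every issue; overall, the department prevails.

department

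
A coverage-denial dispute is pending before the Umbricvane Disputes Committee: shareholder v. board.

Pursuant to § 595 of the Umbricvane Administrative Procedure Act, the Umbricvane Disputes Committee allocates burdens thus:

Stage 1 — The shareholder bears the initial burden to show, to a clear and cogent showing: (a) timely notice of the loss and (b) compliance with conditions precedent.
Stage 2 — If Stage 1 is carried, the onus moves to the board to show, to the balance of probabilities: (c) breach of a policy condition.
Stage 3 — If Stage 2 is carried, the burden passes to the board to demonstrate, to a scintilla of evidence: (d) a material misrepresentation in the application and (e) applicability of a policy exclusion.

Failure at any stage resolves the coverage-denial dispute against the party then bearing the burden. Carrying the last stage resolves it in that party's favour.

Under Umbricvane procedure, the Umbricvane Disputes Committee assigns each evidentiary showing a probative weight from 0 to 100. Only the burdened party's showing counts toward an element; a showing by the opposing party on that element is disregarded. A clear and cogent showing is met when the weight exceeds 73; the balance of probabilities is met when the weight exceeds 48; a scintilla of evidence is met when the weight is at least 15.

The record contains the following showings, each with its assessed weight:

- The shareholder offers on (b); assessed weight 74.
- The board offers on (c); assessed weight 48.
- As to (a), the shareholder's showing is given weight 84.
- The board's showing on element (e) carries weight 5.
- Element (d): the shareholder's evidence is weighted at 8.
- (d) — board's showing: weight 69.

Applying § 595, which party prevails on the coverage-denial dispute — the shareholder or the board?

At Stage 1 the shareholder must meet a clear and cogent showing (weight exceeds 73): on (a) the weight is 84, which does exceed 73, so (a) meets the standard; on (b) the weight is 74, > 73, so (b) meets the standard.
  All elements met. The burden passes to the board.
At Stage 2 the board must meet the balance of probabilities (weight exceeds 48): on (c) the weight is 48, ≤ 48, so (c) does not meet the standard.
  Not every element is met, so the board fails to carry Stage 2.
The shareholder prevails.

shareholder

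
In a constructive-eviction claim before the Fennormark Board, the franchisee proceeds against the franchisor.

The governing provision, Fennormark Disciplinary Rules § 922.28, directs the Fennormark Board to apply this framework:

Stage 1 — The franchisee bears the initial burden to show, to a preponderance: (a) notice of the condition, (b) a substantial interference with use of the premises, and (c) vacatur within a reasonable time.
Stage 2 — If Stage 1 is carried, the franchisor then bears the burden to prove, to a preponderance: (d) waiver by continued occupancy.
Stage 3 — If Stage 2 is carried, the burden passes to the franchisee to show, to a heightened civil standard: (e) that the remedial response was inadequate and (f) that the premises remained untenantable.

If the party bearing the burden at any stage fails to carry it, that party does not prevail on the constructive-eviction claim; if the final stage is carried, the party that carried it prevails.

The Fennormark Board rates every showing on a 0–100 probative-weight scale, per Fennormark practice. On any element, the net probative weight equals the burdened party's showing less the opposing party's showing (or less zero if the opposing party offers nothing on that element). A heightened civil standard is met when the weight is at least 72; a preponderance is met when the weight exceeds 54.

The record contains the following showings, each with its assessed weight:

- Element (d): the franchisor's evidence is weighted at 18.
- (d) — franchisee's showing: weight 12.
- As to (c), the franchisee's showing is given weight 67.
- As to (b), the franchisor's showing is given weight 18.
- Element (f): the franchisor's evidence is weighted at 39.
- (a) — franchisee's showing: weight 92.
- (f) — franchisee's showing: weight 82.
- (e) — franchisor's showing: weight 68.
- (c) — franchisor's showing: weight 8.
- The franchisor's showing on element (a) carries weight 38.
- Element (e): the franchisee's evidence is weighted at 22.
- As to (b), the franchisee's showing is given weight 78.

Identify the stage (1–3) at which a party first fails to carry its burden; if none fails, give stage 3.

Stage 1 — burden on franchisee; standard: a preponderance (weight exceeds 54).
    (a): 92 − 38 = 54 ≤ 54 [not met]
    (b): 78 − 18 = 60 > 54 [met]
    (c): 67 − 8 = 59 > 54 [met]
  Not every element is met, so the franchisee fails to carry Stage 1.
So the franchisor prevails.

stage 1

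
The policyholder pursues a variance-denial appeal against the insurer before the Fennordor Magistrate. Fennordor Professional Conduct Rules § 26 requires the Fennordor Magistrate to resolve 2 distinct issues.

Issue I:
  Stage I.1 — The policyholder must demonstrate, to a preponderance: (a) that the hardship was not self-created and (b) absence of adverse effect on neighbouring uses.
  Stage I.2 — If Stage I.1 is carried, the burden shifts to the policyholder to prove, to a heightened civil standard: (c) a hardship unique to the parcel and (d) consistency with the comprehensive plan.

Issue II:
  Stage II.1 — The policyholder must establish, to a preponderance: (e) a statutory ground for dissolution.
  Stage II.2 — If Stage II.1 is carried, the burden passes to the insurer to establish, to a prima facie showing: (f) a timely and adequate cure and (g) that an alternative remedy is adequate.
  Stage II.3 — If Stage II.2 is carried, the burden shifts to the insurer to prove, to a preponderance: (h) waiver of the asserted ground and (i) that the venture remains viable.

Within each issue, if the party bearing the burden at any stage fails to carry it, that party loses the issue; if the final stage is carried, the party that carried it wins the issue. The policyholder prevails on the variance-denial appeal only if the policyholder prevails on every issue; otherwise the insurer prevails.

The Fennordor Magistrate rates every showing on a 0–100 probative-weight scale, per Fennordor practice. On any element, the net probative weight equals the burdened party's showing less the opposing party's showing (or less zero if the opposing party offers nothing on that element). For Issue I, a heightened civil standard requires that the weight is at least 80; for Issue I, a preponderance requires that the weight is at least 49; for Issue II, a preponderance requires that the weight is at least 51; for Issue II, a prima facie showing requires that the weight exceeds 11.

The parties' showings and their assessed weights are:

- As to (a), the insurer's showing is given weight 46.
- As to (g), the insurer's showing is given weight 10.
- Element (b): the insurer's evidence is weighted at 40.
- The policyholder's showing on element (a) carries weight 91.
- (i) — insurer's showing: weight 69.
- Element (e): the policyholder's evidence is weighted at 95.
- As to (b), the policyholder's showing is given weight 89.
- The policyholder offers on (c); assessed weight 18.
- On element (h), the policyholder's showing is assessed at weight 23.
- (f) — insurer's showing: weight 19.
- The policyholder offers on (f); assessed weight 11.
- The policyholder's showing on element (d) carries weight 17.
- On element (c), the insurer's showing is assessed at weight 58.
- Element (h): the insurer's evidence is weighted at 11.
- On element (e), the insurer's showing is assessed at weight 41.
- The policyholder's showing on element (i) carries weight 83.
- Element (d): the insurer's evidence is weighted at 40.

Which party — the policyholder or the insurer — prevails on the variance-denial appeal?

— Issue I —
Stage I.1 — burden on policyholder; standard: a preponderance (weight is at least 49).
    (a): 91 − 46 = 45 < 49 [not met]
    (b): 89 − 40 = 49 ≥ 49 [met]
  The policyholder does not carry Stage I.1.
So the insurer prevails on this issue.
— Issue II —
At Stage II.1 the policyholder must meet a preponderance (weight is at least 51): on (e) the weight is 95 less the opposing 41 gives net 54, ≥ 51, so (e) meets the standard.
  Stage II.1 is satisfied; the onus moves to the insurer.
At Stage II.2 the insurer must meet a prima facie showing (weight exceeds 11): on (f) the weight is 19 less the opposing 11 gives net 8, which does not exceed 11, so (f) does not meet the standard; on (g) the weight is 10, which does not exceed 11, so (g) does not meet the standard.
  Not every element is met, so the insurer fails to carry Stage II.2.
The analysis ends at Stage II.2; the policyholder prevails on this issue.
Per-issue: Issue I → insurer; Issue II → policyholder. The policyholder must prevail on every issue; overall, the insurer prevails.

insurer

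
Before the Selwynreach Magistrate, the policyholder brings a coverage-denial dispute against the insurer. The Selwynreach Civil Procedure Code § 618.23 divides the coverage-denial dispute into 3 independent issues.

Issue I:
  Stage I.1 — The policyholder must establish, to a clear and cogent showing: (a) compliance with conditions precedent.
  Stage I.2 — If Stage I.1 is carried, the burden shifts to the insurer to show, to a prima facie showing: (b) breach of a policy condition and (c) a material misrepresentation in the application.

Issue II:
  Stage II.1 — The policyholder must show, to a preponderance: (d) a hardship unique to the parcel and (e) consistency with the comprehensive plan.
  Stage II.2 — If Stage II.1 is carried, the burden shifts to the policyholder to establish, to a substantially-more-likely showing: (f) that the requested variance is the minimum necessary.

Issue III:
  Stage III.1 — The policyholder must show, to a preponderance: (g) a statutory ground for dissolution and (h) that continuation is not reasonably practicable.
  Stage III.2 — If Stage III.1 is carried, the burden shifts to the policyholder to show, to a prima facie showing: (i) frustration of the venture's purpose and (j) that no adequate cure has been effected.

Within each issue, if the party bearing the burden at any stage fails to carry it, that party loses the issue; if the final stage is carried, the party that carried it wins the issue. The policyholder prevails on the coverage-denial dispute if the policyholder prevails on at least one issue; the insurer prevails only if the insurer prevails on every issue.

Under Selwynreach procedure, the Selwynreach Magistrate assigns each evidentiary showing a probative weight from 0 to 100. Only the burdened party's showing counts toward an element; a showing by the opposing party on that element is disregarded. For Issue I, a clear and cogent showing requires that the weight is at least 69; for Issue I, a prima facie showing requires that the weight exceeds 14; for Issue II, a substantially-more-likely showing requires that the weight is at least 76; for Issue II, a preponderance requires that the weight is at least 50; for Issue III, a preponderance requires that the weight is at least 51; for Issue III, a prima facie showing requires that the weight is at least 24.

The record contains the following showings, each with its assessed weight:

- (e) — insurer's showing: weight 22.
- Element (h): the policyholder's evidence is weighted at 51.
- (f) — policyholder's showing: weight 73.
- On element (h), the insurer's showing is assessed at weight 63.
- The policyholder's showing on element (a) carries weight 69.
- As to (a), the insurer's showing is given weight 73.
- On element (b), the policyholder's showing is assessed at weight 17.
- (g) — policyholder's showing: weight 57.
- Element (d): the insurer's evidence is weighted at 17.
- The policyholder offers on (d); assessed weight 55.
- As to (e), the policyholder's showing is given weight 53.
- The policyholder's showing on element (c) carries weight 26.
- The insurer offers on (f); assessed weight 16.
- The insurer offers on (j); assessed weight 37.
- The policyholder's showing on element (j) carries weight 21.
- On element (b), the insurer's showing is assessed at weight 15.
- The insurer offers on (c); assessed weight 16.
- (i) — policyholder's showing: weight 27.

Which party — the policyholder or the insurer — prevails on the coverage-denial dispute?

insurer

— Issue I —
Stage I.1 (policyholder, a clear and cogent showing, weight is at least 69): (a) 69 (insurer's 73 disregarded) ≥ 69 — meets.
  Stage I.1 carried; the burden shifts to the insurer.
Stage I.2 (insurer, a prima facie showing, weight exceeds 14): (b) 15 (policyholder's 17 disregarded) > 14 — meets; (c) 16 (policyholder's 26 disregarded) > 14 — meets.
  All elements met at the final stage.
With every stage satisfied, the insurer prevails on this issue.
— Issue II —
Stage II.1 (policyholder, a preponderance, weight is at least 50): (d) 55 (insurer's 17 disregarded) ≥ 50 — meets; (e) 53 (insurer's 22 disregarded) ≥ 50 — meets.
  All elements met. The policyholder retains the burden for Stage II.2.
Stage II.2 (policyholder, a substantially-more-likely showing, weight is at least 76): (f) 73 (insurer's 16 disregarded) < 76 — fails.
  Stage II.2 not carried; the policyholder fails its burden.
The insurer prevails on this issue.
— Issue III —
Stage III.1 (policyholder, a preponderance, weight is at least 51): (g) 57 ≥ 51 — meets; (h) 51 (insurer's 63 disregarded) ≥ 51 — meets.
  Stage III.1 carried; the burden remains with the policyholder.
Stage III.2 (policyholder, a prima facie showing, weight is at least 24): (i) 27 ≥ 24 — meets; (j) 21 (insurer's 37 disregarded) < 24 — fails.
  Stage III.2 not carried; the policyholder fails its burden.
The insurer prevails on this issue.
Per-issue: Issue I → insurer; Issue II → insurer; Issue III → insurer. The policyholder must prevail on at least one issue; overall, the insurer prevails.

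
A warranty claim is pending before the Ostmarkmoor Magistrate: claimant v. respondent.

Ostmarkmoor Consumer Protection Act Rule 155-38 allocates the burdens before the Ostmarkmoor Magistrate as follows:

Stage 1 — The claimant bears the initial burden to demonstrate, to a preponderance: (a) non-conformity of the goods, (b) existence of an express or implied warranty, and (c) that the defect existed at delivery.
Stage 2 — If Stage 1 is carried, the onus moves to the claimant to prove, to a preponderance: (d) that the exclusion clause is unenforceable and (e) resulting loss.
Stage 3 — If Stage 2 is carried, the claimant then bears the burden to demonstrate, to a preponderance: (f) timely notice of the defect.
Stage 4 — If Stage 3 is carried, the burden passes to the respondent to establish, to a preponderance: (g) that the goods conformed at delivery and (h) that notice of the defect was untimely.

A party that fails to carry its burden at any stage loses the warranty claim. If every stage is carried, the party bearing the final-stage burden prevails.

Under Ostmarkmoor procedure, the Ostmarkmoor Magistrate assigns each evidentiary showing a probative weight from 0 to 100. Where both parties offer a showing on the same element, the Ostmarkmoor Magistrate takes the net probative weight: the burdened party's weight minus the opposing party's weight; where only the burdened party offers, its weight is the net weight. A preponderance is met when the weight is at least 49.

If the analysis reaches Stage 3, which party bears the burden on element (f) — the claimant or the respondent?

claimant

Stage 3's rule assigns the burden to the claimant (to a preponderance).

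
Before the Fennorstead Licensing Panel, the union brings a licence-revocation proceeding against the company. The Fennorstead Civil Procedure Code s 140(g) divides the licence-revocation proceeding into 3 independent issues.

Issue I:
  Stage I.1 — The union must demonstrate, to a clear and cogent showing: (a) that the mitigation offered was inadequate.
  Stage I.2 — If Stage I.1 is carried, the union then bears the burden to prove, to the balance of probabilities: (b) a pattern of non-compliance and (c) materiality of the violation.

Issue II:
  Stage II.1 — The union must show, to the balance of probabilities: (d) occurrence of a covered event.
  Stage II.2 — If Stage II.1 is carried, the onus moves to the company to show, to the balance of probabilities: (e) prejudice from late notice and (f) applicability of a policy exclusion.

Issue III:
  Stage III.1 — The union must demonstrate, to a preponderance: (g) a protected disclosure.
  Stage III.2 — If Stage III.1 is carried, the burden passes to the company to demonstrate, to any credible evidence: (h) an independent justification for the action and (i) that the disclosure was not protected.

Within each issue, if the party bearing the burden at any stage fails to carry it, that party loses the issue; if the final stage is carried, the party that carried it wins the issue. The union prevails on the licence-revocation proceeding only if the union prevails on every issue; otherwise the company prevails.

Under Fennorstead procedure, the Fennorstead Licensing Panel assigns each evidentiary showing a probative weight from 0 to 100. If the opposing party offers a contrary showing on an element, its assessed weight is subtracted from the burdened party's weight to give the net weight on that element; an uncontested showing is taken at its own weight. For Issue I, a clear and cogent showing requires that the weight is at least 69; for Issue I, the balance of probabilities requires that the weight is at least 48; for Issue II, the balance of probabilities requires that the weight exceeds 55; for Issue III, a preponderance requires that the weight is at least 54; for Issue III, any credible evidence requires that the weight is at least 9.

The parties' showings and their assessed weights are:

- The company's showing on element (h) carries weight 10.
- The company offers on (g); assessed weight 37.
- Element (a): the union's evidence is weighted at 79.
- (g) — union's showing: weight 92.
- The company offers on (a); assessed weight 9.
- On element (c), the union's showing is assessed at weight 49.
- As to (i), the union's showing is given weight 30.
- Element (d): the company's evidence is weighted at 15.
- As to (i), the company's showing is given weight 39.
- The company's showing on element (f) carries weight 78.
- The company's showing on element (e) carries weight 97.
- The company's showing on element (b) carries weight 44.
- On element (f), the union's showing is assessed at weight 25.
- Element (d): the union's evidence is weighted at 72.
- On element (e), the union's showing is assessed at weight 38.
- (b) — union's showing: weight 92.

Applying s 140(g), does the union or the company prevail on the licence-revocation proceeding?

company

— Issue I —
At Stage I.1 the union must meet a clear and cogent showing (weight is at least 69): on (a) the weight is 79 less the opposing 9 gives net 70, ≥ 69, so (a) meets the standard.
  Stage I.1 carried; the burden remains with the union.
At Stage I.2 the union must meet the balance of probabilities (weight is at least 48): on (b) the weight is 92 less the opposing 44 gives net 48, which does reach 48, so (b) meets the standard; on (c) the weight is 49, which does reach 48, so (c) meets the standard.
  The union carries the last stage.
All stages carried — the union prevails on this issue.
— Issue II —
Stage II.1 — burden on union; standard: the balance of probabilities (weight exceeds 55).
    (d): 72 − 15 = 57 > 55 [met]
  The union carries Stage II.1; the company now bears the burden.
Stage II.2 — burden on company; standard: the balance of probabilities (weight exceeds 55).
    (e): 97 − 38 = 59 > 55 [met]
    (f): 78 − 25 = 53 ≤ 55 [not met]
  The company does not carry Stage II.2.
The union prevails on this issue.
— Issue III —
Stage III.1 (union, a preponderance, weight is at least 54): (g) net 92−37=55 ≥ 54 — meets.
  The union carries Stage III.1; the company now bears the burden.
Stage III.2 (company, any credible evidence, weight is at least 9): (h) 10 ≥ 9 — meets; (i) net 39−30=9 ≥ 9 — meets.
  Stage III.2 carried; the final stage is satisfied.
All stages carried — the company prevails on this issue.
Per-issue: Issue I → union; Issue II → union; Issue III → company. The union must prevail on every issue; overall, the company prevails.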